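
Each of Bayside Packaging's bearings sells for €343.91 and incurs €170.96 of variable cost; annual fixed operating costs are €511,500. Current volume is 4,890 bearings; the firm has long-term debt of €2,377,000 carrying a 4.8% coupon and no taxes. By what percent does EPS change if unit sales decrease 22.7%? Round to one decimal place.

Contribution at this volume is 4,890 × €172.95 = €845,725.50.
Operating income = contribution − fixed costs = €845,725.50 − €511,500 = €334,225.50.
Interest = €114,096.00, so EBIT − I = €220,129.50.
DCL = total CM / (EBIT − I) = €845,725.50 / €220,129.50 = 3.8419.
%ΔEPS = DCL × %ΔSales = 3.8419 × -22.7% = -87.2%.

-87.2%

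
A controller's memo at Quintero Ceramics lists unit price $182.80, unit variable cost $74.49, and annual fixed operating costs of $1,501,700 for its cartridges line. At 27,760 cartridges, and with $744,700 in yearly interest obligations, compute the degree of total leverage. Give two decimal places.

Contribution at this volume is 27,760 × $108.31 = $3,006,685.60.
Operating income = contribution − fixed costs = $3,006,685.60 − $1,501,700 = $1,504,985.60. Interest = $744,700.00.
DOL = $3,006,685.60 ÷ $1,504,985.60 = 1.9978; DFL = $1,504,985.60 ÷ $760,285.60 = 1.9795.
Combined leverage = 1.9978 × 1.9795 = 3.9546.

3.95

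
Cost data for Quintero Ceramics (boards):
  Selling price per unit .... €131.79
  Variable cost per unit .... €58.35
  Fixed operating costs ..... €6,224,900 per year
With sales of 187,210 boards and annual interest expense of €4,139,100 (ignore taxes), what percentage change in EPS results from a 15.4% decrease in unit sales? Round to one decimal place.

Contribution at this volume is 187,210 × €73.44 = €13,748,702.40.
Operating income = contribution − fixed costs = €13,748,702.40 − €6,224,900 = €7,523,802.40.
Interest = €4,139,100.00, so EBIT − I = €3,384,702.40.
DCL = total CM / (EBIT − I) = €13,748,702.40 / €3,384,702.40 = 4.0620.
%ΔEPS = DCL × %ΔSales = 4.0620 × -15.4% = -62.6%.

-62.6%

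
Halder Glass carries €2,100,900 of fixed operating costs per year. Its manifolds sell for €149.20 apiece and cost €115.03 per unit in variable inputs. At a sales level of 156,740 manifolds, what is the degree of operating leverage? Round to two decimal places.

Total contribution margin = 156,740 × €34.17 = €5,355,805.80.
Operating income = contribution − fixed costs = €5,355,805.80 − €2,100,900 = €3,254,905.80.
DOL = contribution ÷ EBIT = €5,355,805.80 ÷ €3,254,905.80 = 1.6455.

1.65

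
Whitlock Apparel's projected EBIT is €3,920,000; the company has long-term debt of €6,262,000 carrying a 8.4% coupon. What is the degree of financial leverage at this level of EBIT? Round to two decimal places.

1.15

Annual interest charges come to €526,008.00.
Degree of financial leverage = EBIT / (EBIT − interest) = €3,920,000 / €3,393,992.00 = 1.1550.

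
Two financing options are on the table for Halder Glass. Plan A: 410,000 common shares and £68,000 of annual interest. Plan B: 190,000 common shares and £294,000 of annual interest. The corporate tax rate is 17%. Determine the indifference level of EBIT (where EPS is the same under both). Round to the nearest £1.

£489,182

At indifference, (EBIT − 68,000)(1 − t)/410,000 = (EBIT − 294,000)(1 − t)/190,000.
The (1 − t) factor cancels: (EBIT − 68,000) × 190,000 = (EBIT − 294,000) × 410,000.
EBIT × (410,000 − 190,000) = 294,000 × 410,000 − 68,000 × 190,000 = 107,620,000,000, so EBIT = 107,620,000,000 ÷ 220,000 = 489,181.82.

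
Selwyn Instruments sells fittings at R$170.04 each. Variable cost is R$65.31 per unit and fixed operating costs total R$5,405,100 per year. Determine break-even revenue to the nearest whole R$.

CM per unit = R$170.04 − R$65.31 = R$104.73; CM ratio = R$104.73 / R$170.04 = 0.6159.
Break-even sales = FC ÷ CM ratio = R$5,405,100 × R$170.04 / R$104.73 = R$8,775,740.

R$8,775,740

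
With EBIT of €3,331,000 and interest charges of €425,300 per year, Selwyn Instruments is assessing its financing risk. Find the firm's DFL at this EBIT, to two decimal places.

1.15

Annual interest charges come to €425,300.00.
Degree of financial leverage = EBIT / (EBIT − interest) = €3,331,000 / €2,905,700.00 = 1.1464.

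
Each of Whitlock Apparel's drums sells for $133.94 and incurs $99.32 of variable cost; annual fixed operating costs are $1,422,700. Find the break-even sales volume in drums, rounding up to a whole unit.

41,095 drums

Contribution margin per unit = $133.94 − $99.32 = $34.62.
Units to break even: $1,422,700 ÷ $34.62 = 41,094.74, rounded up to 41,095.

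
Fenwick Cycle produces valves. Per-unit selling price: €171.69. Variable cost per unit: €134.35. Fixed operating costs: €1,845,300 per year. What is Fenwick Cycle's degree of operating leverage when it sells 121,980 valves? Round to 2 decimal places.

Total contribution margin = 121,980 × €37.34 = €4,554,733.20.
Subtracting fixed costs: EBIT = €4,554,733.20 − €1,845,300 = €2,709,433.20.
Degree of operating leverage = €4,554,733.20 / €2,709,433.20 = 1.6811.

1.68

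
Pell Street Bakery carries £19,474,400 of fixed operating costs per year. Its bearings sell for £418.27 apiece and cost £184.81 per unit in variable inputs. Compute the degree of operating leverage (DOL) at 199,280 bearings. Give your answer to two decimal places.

1.72

At 199,280 units, contribution = 199,280 × £233.46 = £46,523,908.80.
Subtracting fixed costs: EBIT = £46,523,908.80 − £19,474,400 = £27,049,508.80.
Degree of operating leverage = £46,523,908.80 / £27,049,508.80 = 1.7200.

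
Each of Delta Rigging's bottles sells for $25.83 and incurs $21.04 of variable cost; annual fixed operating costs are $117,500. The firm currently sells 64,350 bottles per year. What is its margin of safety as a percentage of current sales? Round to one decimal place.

Each unit contributes $25.83 − $21.04 = $4.79. Break-even units = $117,500 ÷ $4.79 = 24,530.27; break-even revenue = 24,530.27 × $25.83 = $633,616.91.
Actual sales revenue = 64,350 × $25.83 = $1,662,160.50.
Margin of safety = ($1,662,160.50 − $633,616.91) ÷ $1,662,160.50 = 61.9%.

61.9%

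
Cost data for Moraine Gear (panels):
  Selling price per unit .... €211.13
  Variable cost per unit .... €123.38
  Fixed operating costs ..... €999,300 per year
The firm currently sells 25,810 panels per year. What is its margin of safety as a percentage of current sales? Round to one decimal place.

55.9%

Contribution margin per unit = €211.13 − €123.38 = €87.75. Break-even units = €999,300 ÷ €87.75 = 11,388.03; break-even revenue = 11,388.03 × €211.13 = €2,404,355.66.
Current sales = 25,810 × €211.13 = €5,449,265.30.
Margin of safety = (€5,449,265.30 − €2,404,355.66) ÷ €5,449,265.30 = 55.9%.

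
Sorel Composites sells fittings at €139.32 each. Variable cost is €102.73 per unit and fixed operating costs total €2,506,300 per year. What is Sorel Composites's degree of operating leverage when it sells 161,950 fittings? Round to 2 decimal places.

At 161,950 units, contribution = 161,950 × €36.59 = €5,925,750.50.
Subtracting fixed costs: EBIT = €5,925,750.50 − €2,506,300 = €3,419,450.50.
So DOL = total CM / EBIT = €5,925,750.50 / €3,419,450.50 = 1.7330.

1.73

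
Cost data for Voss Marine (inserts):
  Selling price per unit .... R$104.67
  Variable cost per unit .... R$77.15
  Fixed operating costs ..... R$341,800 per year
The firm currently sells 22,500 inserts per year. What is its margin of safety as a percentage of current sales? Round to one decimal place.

44.8%

Unit CM = price − variable cost = R$104.67 − R$77.15 = R$27.52. Break-even units = R$341,800 ÷ R$27.52 = 12,420.06; break-even revenue = 12,420.06 × R$104.67 = R$1,300,007.49.
Actual sales revenue = 22,500 × R$104.67 = R$2,355,075.00.
Margin of safety = (R$2,355,075.00 − R$1,300,007.49) ÷ R$2,355,075.00 = 44.8%.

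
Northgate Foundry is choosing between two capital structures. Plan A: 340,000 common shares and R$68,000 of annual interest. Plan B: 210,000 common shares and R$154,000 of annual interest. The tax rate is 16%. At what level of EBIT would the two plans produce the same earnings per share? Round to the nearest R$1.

R$292,923

At indifference, (EBIT − 68,000)(1 − t)/340,000 = (EBIT − 154,000)(1 − t)/210,000.
Cancelling (1 − t) and cross-multiplying: 210,000·(EBIT − 68,000) = 340,000·(EBIT − 154,000).
Solving, EBIT = (154,000·340,000 − 68,000·210,000) / (340,000 − 210,000) = 38,080,000,000 / 130,000 = 292,923.08.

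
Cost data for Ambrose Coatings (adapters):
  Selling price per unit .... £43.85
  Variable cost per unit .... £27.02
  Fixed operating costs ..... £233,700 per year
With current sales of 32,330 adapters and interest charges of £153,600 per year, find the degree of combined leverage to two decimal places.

Total contribution margin = 32,330 × £16.83 = £544,113.90.
Subtracting fixed costs: EBIT = £544,113.90 − £233,700 = £310,413.90. Interest = £153,600.00, so EBIT − I = £156,813.90.
DCL = contribution ÷ (EBIT − I) = £544,113.90 ÷ £156,813.90 = 3.4698.

3.47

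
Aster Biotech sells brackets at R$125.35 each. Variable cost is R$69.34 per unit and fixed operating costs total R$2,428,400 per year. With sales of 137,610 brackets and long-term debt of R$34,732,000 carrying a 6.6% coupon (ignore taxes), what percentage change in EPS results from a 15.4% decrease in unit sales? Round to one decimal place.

-39.7%

At 137,610 units, contribution = 137,610 × R$56.01 = R$7,707,536.10.
Operating income = contribution − fixed costs = R$7,707,536.10 − R$2,428,400 = R$5,279,136.10.
After interest of R$2,292,312.00, pre-tax earnings = R$2,986,824.10.
Degree of combined leverage = contribution ÷ (EBIT − I) = R$7,707,536.10 ÷ R$2,986,824.10 = 2.5805.
%ΔEPS = DCL × %ΔSales = 2.5805 × -15.4% = -39.7%.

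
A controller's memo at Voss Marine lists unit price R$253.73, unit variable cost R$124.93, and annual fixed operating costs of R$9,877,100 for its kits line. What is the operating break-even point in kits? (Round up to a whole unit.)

Each unit contributes R$253.73 − R$124.93 = R$128.80.
Units to break even: R$9,877,100 ÷ R$128.80 = 76,685.56, rounded up to 76,686.

76,686 kits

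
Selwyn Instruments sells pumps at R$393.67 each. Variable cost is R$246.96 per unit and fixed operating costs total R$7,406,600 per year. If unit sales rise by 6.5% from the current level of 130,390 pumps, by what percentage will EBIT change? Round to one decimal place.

Contribution at this volume is 130,390 × R$146.71 = R$19,129,516.90.
Subtracting fixed costs: EBIT = R$19,129,516.90 − R$7,406,600 = R$11,722,916.90.
Degree of operating leverage = R$19,129,516.90 / R$11,722,916.90 = 1.6318.
Operating income changes by 1.6318 × +6.5% = +10.6%.

+10.6%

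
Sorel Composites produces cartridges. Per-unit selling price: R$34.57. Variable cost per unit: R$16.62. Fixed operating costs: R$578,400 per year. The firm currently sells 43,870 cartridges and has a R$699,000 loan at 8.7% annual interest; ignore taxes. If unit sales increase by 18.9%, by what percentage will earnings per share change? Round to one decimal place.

Contribution at this volume is 43,870 × R$17.95 = R$787,466.50.
Operating income = contribution − fixed costs = R$787,466.50 − R$578,400 = R$209,066.50.
After interest of R$60,813.00, pre-tax earnings = R$148,253.50.
DCL = total CM / (EBIT − I) = R$787,466.50 / R$148,253.50 = 5.3116.
%ΔEPS = DCL × %ΔSales = 5.3116 × +18.9% = +100.4%.

+100.4%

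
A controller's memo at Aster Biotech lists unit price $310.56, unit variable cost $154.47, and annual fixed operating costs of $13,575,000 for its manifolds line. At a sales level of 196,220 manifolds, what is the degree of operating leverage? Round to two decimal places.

At 196,220 units, contribution = 196,220 × $156.09 = $30,627,979.80.
Operating income = contribution − fixed costs = $30,627,979.80 − $13,575,000 = $17,052,979.80.
Degree of operating leverage = $30,627,979.80 / $17,052,979.80 = 1.7960.

1.80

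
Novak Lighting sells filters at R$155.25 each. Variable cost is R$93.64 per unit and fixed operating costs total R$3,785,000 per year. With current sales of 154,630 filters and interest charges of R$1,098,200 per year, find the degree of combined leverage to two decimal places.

Contribution at this volume is 154,630 × R$61.61 = R$9,526,754.30.
Subtracting fixed costs: EBIT = R$9,526,754.30 − R$3,785,000 = R$5,741,754.30. Interest = R$1,098,200.00, so EBIT − I = R$4,643,554.30.
DCL = contribution ÷ (EBIT − I) = R$9,526,754.30 ÷ R$4,643,554.30 = 2.0516.

2.05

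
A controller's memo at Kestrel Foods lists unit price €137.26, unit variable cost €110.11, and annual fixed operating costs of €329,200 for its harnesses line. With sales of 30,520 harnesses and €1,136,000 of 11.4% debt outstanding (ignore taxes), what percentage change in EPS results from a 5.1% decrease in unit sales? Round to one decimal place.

-11.4%

At 30,520 units, contribution = 30,520 × €27.15 = €828,618.00.
Operating income = contribution − fixed costs = €828,618.00 − €329,200 = €499,418.00.
Interest = €129,504.00, so EBIT − I = €369,914.00.
Degree of combined leverage = contribution ÷ (EBIT − I) = €828,618.00 ÷ €369,914.00 = 2.2400.
EPS therefore changes by 2.2400 × (-5.1%) = -11.4%.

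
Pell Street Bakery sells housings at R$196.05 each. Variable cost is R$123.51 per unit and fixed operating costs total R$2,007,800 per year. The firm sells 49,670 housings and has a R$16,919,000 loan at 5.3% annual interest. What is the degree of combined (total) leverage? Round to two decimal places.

5.16

At 49,670 units, contribution = 49,670 × R$72.54 = R$3,603,061.80.
EBIT = R$3,603,061.80 − R$2,007,800 = R$1,595,261.80. Interest = R$896,707.00, so EBIT − I = R$698,554.80.
Degree of total leverage = total CM / (EBIT − interest) = R$3,603,061.80 / R$698,554.80 = 5.1579.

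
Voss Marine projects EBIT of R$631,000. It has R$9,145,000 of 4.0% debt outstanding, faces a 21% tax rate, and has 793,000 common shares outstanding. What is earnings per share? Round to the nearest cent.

R$0.26

Interest = R$365,800.00, so EBT = R$631,000 − R$365,800.00 = R$265,200.00.
After tax at 21%: net income = R$265,200.00 × 0.79 = R$209,508.00.
EPS = R$209,508.00 ÷ 793,000 = R$0.26.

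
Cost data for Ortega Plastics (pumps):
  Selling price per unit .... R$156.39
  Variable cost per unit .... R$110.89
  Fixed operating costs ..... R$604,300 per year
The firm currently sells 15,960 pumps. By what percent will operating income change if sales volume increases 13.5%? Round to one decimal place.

Total contribution margin = 15,960 × R$45.50 = R$726,180.00.
Operating income = contribution − fixed costs = R$726,180.00 − R$604,300 = R$121,880.00.
Degree of operating leverage = R$726,180.00 / R$121,880.00 = 5.9582.
So EBIT moves 5.9582 × (+13.5%) = +80.4%.

+80.4%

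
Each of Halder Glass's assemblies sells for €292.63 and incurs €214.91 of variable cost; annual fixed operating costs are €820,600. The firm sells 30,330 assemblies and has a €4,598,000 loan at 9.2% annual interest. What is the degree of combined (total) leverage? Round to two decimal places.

Total contribution margin = 30,330 × €77.72 = €2,357,247.60.
Operating income = contribution − fixed costs = €2,357,247.60 − €820,600 = €1,536,647.60. Interest = €423,016.00.
DOL = €2,357,247.60 ÷ €1,536,647.60 = 1.5340; DFL = €1,536,647.60 ÷ €1,113,631.60 = 1.3799.
DCL = DOL × DFL = 1.5340 × 1.3799 = 2.1168.

2.12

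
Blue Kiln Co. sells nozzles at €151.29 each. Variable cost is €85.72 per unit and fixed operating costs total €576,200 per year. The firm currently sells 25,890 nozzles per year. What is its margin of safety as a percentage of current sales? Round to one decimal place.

66.1%

Unit CM = price − variable cost = €151.29 − €85.72 = €65.57. Break-even units = €576,200 ÷ €65.57 = 8,787.56; break-even revenue = 8,787.56 × €151.29 = €1,329,469.24.
Actual sales revenue = 25,890 × €151.29 = €3,916,898.10.
Margin of safety = (€3,916,898.10 − €1,329,469.24) ÷ €3,916,898.10 = 66.1%.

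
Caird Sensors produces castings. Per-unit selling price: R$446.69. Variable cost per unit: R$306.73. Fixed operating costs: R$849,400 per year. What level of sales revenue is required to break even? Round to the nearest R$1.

R$2,710,907

CM per unit = R$446.69 − R$306.73 = R$139.96; CM ratio = R$139.96 / R$446.69 = 0.3133.
Break-even sales = FC ÷ CM ratio = R$849,400 × R$446.69 / R$139.96 = R$2,710,907.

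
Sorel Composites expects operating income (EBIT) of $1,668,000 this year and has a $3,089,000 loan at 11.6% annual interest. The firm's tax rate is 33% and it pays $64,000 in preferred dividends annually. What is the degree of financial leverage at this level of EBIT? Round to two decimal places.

1.37

Interest = $358,324.00.
Pre-tax preferred-dividend burden = $64,000 ÷ (1 − 0.33) = $95,522.39.
DFL = EBIT ÷ [EBIT − I − D_p/(1−t)] = $1,668,000 ÷ [$1,668,000 − $358,324.00 − $95,522.39] = $1,668,000 ÷ $1,214,153.61 = 1.3738.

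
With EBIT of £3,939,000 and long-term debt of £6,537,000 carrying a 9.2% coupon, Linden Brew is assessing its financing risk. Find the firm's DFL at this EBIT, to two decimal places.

Annual interest charges come to £601,404.00.
Degree of financial leverage = EBIT / (EBIT − interest) = £3,939,000 / £3,337,596.00 = 1.1802.

1.18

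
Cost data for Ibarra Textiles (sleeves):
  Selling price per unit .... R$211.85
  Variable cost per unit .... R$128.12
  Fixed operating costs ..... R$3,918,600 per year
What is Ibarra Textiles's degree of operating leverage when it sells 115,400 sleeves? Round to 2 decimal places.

Total contribution margin = 115,400 × R$83.73 = R$9,662,442.00.
Operating income = contribution − fixed costs = R$9,662,442.00 − R$3,918,600 = R$5,743,842.00.
DOL = contribution ÷ EBIT = R$9,662,442.00 ÷ R$5,743,842.00 = 1.6822.

1.68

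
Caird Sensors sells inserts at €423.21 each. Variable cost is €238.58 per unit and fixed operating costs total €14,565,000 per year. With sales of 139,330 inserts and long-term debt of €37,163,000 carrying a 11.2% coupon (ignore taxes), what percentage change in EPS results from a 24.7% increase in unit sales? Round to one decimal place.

At 139,330 units, contribution = 139,330 × €184.63 = €25,724,497.90.
EBIT = €25,724,497.90 − €14,565,000 = €11,159,497.90.
Interest = €4,162,256.00, so EBIT − I = €6,997,241.90.
DCL = total CM / (EBIT − I) = €25,724,497.90 / €6,997,241.90 = 3.6764.
%ΔEPS = DCL × %ΔSales = 3.6764 × +24.7% = +90.8%.

+90.8%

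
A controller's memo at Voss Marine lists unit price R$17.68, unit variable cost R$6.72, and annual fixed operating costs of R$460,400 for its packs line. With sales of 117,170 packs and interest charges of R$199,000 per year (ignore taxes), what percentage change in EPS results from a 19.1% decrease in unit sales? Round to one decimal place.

At 117,170 units, contribution = 117,170 × R$10.96 = R$1,284,183.20.
Subtracting fixed costs: EBIT = R$1,284,183.20 − R$460,400 = R$823,783.20.
Interest = R$199,000.00, so EBIT − I = R$624,783.20.
DCL = total CM / (EBIT − I) = R$1,284,183.20 / R$624,783.20 = 2.0554.
EPS therefore changes by 2.0554 × (-19.1%) = -39.3%.

-39.3%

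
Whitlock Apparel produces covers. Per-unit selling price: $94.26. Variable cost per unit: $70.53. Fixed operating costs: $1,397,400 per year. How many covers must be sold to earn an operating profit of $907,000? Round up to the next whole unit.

97,110 covers

Contribution margin per unit = $94.26 − $70.53 = $23.73.
Need Q such that Q × $23.73 − $1,397,400 = $907,000, i.e. Q = $2,304,400 / $23.73 = 97,109.14 → 97,110.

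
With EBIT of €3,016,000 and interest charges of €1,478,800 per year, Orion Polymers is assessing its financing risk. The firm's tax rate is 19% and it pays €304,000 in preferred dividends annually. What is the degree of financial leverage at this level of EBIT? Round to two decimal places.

2.60

Interest = €1,478,800.00.
Pre-tax preferred-dividend burden = €304,000 ÷ (1 − 0.19) = €375,308.64.
DFL = EBIT ÷ [EBIT − I − D_p/(1−t)] = €3,016,000 ÷ [€3,016,000 − €1,478,800.00 − €375,308.64] = €3,016,000 ÷ €1,161,891.36 = 2.5958.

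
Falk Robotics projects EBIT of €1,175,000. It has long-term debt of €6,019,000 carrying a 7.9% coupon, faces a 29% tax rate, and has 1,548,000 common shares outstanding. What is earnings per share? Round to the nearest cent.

Interest = €475,501.00, so EBT = €1,175,000 − €475,501.00 = €699,499.00.
After tax at 29%: net income = €699,499.00 × 0.71 = €496,644.29.
Per share: €496,644.29 / 1,548,000 shares = €0.32.

€0.32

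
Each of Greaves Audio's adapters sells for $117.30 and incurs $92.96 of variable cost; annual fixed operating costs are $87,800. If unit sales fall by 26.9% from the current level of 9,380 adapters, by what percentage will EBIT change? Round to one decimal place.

Contribution at this volume is 9,380 × $24.34 = $228,309.20.
Subtracting fixed costs: EBIT = $228,309.20 − $87,800 = $140,509.20.
DOL = contribution ÷ EBIT = $228,309.20 ÷ $140,509.20 = 1.6249.
%ΔEBIT = DOL × %ΔSales = 1.6249 × -26.9% = -43.7%.

-43.7%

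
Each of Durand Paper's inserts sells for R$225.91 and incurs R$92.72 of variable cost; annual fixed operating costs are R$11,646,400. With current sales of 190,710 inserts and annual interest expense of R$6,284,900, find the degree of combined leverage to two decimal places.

Contribution at this volume is 190,710 × R$133.19 = R$25,400,664.90.
EBIT = R$25,400,664.90 − R$11,646,400 = R$13,754,264.90. Interest = R$6,284,900.00, so EBIT − I = R$7,469,364.90.
DCL = contribution ÷ (EBIT − I) = R$25,400,664.90 ÷ R$7,469,364.90 = 3.4006.

3.40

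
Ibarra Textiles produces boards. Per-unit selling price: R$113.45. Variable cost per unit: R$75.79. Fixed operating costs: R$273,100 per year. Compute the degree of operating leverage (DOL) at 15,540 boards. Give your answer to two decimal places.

1.87

Contribution at this volume is 15,540 × R$37.66 = R$585,236.40.
Subtracting fixed costs: EBIT = R$585,236.40 − R$273,100 = R$312,136.40.
DOL = contribution ÷ EBIT = R$585,236.40 ÷ R$312,136.40 = 1.8749.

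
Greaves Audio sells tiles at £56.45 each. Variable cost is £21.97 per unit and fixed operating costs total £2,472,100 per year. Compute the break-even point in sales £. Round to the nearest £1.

£4,047,275

CM per unit = £56.45 − £21.97 = £34.48; CM ratio = £34.48 / £56.45 = 0.6108.
Break-even revenue = fixed costs × price ÷ CM = £2,472,100 × £56.45 ÷ £34.48 = £4,047,275.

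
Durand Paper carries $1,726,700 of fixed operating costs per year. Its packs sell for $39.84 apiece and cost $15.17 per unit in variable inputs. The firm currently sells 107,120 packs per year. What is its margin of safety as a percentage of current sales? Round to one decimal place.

34.7%

Contribution margin per unit = $39.84 − $15.17 = $24.67. Break-even units = $1,726,700 ÷ $24.67 = 69,991.89; break-even revenue = 69,991.89 × $39.84 = $2,788,477.02.
Actual sales revenue = 107,120 × $39.84 = $4,267,660.80.
Margin of safety = ($4,267,660.80 − $2,788,477.02) ÷ $4,267,660.80 = 34.7%.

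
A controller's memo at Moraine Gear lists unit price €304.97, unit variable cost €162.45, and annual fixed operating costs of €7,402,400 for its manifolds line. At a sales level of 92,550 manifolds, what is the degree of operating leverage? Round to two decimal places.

2.28

At 92,550 units, contribution = 92,550 × €142.52 = €13,190,226.00.
Subtracting fixed costs: EBIT = €13,190,226.00 − €7,402,400 = €5,787,826.00.
Degree of operating leverage = €13,190,226.00 / €5,787,826.00 = 2.2790.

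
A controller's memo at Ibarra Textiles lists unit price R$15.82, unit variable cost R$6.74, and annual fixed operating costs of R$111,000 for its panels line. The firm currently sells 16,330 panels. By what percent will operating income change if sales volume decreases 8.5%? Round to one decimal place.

Contribution at this volume is 16,330 × R$9.08 = R$148,276.40.
Operating income = contribution − fixed costs = R$148,276.40 − R$111,000 = R$37,276.40.
DOL = contribution ÷ EBIT = R$148,276.40 ÷ R$37,276.40 = 3.9778.
Operating income changes by 3.9778 × -8.5% = -33.8%.

-33.8%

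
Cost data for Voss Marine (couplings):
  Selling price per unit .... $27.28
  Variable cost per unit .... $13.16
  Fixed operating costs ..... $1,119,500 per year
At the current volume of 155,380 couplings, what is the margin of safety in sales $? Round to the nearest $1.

Contribution margin per unit = $27.28 − $13.16 = $14.12. Break-even units = $1,119,500 ÷ $14.12 = 79,284.70; break-even revenue = 79,284.70 × $27.28 = $2,162,886.69.
Current sales = 155,380 × $27.28 = $4,238,766.40.
Margin of safety = $4,238,766.40 − $2,162,886.69 = $2,075,880.

$2,075,880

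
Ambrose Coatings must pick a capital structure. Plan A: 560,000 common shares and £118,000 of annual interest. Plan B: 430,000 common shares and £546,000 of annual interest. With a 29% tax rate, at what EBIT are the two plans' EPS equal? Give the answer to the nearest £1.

£1,961,692

At indifference, (EBIT − 118,000)(1 − t)/560,000 = (EBIT − 546,000)(1 − t)/430,000.
Cancelling (1 − t) and cross-multiplying: 430,000·(EBIT − 118,000) = 560,000·(EBIT − 546,000).
Solving, EBIT = (546,000·560,000 − 118,000·430,000) / (560,000 − 430,000) = 255,020,000,000 / 130,000 = 1,961,692.31.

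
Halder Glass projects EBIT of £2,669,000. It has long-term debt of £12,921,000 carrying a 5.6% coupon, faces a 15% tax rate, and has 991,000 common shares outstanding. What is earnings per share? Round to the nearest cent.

Pre-tax income = £2,669,000 − £723,576.00 = £1,945,424.00.
After tax at 15%: net income = £1,945,424.00 × 0.85 = £1,653,610.40.
Per share: £1,653,610.40 / 991,000 shares = £1.67.

£1.67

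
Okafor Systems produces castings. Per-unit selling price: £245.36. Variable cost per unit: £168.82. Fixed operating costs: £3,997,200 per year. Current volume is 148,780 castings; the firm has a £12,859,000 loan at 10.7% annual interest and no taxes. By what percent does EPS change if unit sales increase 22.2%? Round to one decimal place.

Total contribution margin = 148,780 × £76.54 = £11,387,621.20.
EBIT = £11,387,621.20 − £3,997,200 = £7,390,421.20.
Interest = £1,375,913.00, so EBIT − I = £6,014,508.20.
DCL = total CM / (EBIT − I) = £11,387,621.20 / £6,014,508.20 = 1.8934.
EPS therefore changes by 1.8934 × (+22.2%) = +42.0%.

+42.0%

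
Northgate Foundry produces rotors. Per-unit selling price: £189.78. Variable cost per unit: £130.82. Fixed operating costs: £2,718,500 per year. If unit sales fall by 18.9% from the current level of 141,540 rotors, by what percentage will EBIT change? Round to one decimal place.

Contribution at this volume is 141,540 × £58.96 = £8,345,198.40.
Subtracting fixed costs: EBIT = £8,345,198.40 − £2,718,500 = £5,626,698.40.
So DOL = total CM / EBIT = £8,345,198.40 / £5,626,698.40 = 1.4831.
So EBIT moves 1.4831 × (-18.9%) = -28.0%.

-28.0%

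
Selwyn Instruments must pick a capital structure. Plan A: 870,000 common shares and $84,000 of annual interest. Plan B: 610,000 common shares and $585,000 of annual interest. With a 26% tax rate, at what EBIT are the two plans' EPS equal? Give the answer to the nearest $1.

Set EPS_A = EPS_B: (EBIT − $84,000)(1 − 0.26) ÷ 870,000 = (EBIT − $585,000)(1 − 0.26) ÷ 610,000.
Cancelling (1 − t) and cross-multiplying: 610,000·(EBIT − 84,000) = 870,000·(EBIT − 585,000).
Solving, EBIT = (585,000·870,000 − 84,000·610,000) / (870,000 − 610,000) = 457,710,000,000 / 260,000 = 1,760,423.08.

$1,760,423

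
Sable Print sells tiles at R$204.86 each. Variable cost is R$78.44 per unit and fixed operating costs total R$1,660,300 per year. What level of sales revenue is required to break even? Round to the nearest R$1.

R$2,690,469

Contribution margin per unit = R$204.86 − R$78.44 = R$126.42, a CM ratio of R$126.42 ÷ R$204.86 = 0.6171.
Break-even sales = FC ÷ CM ratio = R$1,660,300 × R$204.86 / R$126.42 = R$2,690,469.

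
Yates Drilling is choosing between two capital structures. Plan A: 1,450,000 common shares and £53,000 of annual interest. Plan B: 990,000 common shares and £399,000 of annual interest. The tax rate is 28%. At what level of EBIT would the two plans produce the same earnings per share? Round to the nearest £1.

£1,143,652

At indifference, (EBIT − 53,000)(1 − t)/1,450,000 = (EBIT − 399,000)(1 − t)/990,000.
Cancelling (1 − t) and cross-multiplying: 990,000·(EBIT − 53,000) = 1,450,000·(EBIT − 399,000).
Solving, EBIT = (399,000·1,450,000 − 53,000·990,000) / (1,450,000 − 990,000) = 526,080,000,000 / 460,000 = 1,143,652.17.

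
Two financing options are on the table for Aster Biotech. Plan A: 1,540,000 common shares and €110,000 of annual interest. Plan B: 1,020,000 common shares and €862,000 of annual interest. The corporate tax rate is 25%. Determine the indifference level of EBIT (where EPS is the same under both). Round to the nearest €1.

Set EPS_A = EPS_B: (EBIT − €110,000)(1 − 0.25) ÷ 1,540,000 = (EBIT − €862,000)(1 − 0.25) ÷ 1,020,000.
Cancelling (1 − t) and cross-multiplying: 1,020,000·(EBIT − 110,000) = 1,540,000·(EBIT − 862,000).
Solving, EBIT = (862,000·1,540,000 − 110,000·1,020,000) / (1,540,000 − 1,020,000) = 1,215,280,000,000 / 520,000 = 2,337,076.92.

€2,337,077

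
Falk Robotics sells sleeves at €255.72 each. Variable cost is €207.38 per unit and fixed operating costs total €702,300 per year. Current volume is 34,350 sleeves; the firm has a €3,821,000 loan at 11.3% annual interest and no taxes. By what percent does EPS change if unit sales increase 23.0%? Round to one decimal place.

+72.6%

Contribution at this volume is 34,350 × €48.34 = €1,660,479.00.
Subtracting fixed costs: EBIT = €1,660,479.00 − €702,300 = €958,179.00.
Interest = €431,773.00, so EBIT − I = €526,406.00.
Degree of combined leverage = contribution ÷ (EBIT − I) = €1,660,479.00 ÷ €526,406.00 = 3.1544.
%ΔEPS = DCL × %ΔSales = 3.1544 × +23.0% = +72.6%.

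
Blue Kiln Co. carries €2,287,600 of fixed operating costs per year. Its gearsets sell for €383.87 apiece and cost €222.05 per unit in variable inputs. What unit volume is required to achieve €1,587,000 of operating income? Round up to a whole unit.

23,944 gearsets

Each unit contributes €383.87 − €222.05 = €161.82.
Required volume = (fixed costs + target profit) ÷ CM = (€2,287,600 + €1,587,000) ÷ €161.82 = 23,943.89, so 23,944 gearsets.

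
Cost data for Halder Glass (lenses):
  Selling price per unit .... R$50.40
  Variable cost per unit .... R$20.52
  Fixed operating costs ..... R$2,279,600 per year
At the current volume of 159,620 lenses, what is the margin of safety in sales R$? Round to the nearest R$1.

R$4,199,740

Each unit contributes R$50.40 − R$20.52 = R$29.88. Break-even units = R$2,279,600 ÷ R$29.88 = 76,291.83; break-even revenue = 76,291.83 × R$50.40 = R$3,845,108.43.
Current sales = 159,620 × R$50.40 = R$8,044,848.00.
Margin of safety = R$8,044,848.00 − R$3,845,108.43 = R$4,199,740.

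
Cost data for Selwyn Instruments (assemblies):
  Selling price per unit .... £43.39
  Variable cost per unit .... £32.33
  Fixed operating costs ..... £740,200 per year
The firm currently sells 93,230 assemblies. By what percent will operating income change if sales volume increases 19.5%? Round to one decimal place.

+69.1%

At 93,230 units, contribution = 93,230 × £11.06 = £1,031,123.80.
EBIT = £1,031,123.80 − £740,200 = £290,923.80.
Degree of operating leverage = £1,031,123.80 / £290,923.80 = 3.5443.
%ΔEBIT = DOL × %ΔSales = 3.5443 × +19.5% = +69.1%.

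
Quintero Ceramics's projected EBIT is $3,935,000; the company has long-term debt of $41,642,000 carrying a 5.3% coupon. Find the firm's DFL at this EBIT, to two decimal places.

Annual interest charges come to $2,207,026.00.
DFL = EBIT ÷ (EBIT − I) = $3,935,000 ÷ ($3,935,000 − $2,207,026.00) = $3,935,000 ÷ $1,727,974.00 = 2.2772.

2.28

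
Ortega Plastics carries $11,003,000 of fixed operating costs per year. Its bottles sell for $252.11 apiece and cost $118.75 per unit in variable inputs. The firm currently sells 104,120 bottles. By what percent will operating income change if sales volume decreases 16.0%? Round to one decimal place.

-77.1%

Contribution at this volume is 104,120 × $133.36 = $13,885,443.20.
Subtracting fixed costs: EBIT = $13,885,443.20 − $11,003,000 = $2,882,443.20.
DOL = contribution ÷ EBIT = $13,885,443.20 ÷ $2,882,443.20 = 4.8172.
%ΔEBIT = DOL × %ΔSales = 4.8172 × -16.0% = -77.1%.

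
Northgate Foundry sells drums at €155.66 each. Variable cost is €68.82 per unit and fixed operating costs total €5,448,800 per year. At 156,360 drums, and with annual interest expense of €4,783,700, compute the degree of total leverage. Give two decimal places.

At 156,360 units, contribution = 156,360 × €86.84 = €13,578,302.40.
Operating income = contribution − fixed costs = €13,578,302.40 − €5,448,800 = €8,129,502.40. Interest = €4,783,700.00.
DOL = €13,578,302.40 ÷ €8,129,502.40 = 1.6703; DFL = €8,129,502.40 ÷ €3,345,802.40 = 2.4298.
DCL = DOL × DFL = 1.6703 × 2.4298 = 4.0585.

4.06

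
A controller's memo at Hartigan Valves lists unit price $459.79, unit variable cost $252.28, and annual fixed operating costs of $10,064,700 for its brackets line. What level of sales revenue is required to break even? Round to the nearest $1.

CM per unit = $459.79 − $252.28 = $207.51; CM ratio = $207.51 / $459.79 = 0.4513.
Break-even sales = FC ÷ CM ratio = $10,064,700 × $459.79 / $207.51 = $22,300,845.

$22,300,845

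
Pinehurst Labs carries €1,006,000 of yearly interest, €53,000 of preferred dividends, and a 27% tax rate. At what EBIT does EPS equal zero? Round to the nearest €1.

€1,078,603

Grossing the preferred dividend up to pre-tax terms: €53,000 / (1 − 0.27) = €72,602.74.
Financial break-even EBIT = interest + D_p ÷ (1 − t) = €1,006,000 + €72,602.74 = €1,078,602.74.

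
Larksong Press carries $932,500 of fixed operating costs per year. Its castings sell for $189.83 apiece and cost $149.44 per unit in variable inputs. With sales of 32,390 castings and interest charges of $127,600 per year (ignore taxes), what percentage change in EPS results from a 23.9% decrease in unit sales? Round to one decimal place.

Total contribution margin = 32,390 × $40.39 = $1,308,232.10.
EBIT = $1,308,232.10 − $932,500 = $375,732.10.
Interest = $127,600.00, so EBIT − I = $248,132.10.
DCL = total CM / (EBIT − I) = $1,308,232.10 / $248,132.10 = 5.2723.
%ΔEPS = DCL × %ΔSales = 5.2723 × -23.9% = -126.0%.

-126.0%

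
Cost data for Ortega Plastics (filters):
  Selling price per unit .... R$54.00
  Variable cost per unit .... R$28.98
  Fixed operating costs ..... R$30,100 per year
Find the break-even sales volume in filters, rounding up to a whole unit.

Unit CM = price − variable cost = R$54.00 − R$28.98 = R$25.02.
Units to break even: R$30,100 ÷ R$25.02 = 1,203.04, rounded up to 1,204.

1,204 filters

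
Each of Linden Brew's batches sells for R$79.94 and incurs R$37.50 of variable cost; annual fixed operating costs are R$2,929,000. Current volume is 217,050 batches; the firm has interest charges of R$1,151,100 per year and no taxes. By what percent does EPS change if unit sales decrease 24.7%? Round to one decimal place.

-44.3%

Total contribution margin = 217,050 × R$42.44 = R$9,211,602.00.
Subtracting fixed costs: EBIT = R$9,211,602.00 − R$2,929,000 = R$6,282,602.00.
After interest of R$1,151,100.00, pre-tax earnings = R$5,131,502.00.
Degree of combined leverage = contribution ÷ (EBIT − I) = R$9,211,602.00 ÷ R$5,131,502.00 = 1.7951.
EPS therefore changes by 1.7951 × (-24.7%) = -44.3%.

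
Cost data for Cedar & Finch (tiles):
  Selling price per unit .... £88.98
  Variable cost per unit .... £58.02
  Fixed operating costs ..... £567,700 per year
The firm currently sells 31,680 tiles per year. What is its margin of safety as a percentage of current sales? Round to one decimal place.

Unit CM = price − variable cost = £88.98 − £58.02 = £30.96. Break-even units = £567,700 ÷ £30.96 = 18,336.56; break-even revenue = 18,336.56 × £88.98 = £1,631,587.40.
Current sales = 31,680 × £88.98 = £2,818,886.40.
Margin of safety = (£2,818,886.40 − £1,631,587.40) ÷ £2,818,886.40 = 42.1%.

42.1%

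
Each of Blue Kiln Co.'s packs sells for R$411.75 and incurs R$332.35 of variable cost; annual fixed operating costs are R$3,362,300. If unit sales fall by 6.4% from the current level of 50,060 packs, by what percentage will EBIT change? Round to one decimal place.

Contribution at this volume is 50,060 × R$79.40 = R$3,974,764.00.
Operating income = contribution − fixed costs = R$3,974,764.00 − R$3,362,300 = R$612,464.00.
DOL = contribution ÷ EBIT = R$3,974,764.00 ÷ R$612,464.00 = 6.4898.
So EBIT moves 6.4898 × (-6.4%) = -41.5%.

-41.5%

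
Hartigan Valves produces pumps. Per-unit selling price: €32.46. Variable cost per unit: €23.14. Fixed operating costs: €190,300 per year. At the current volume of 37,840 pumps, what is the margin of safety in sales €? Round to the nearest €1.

Contribution margin per unit = €32.46 − €23.14 = €9.32. Break-even units = €190,300 ÷ €9.32 = 20,418.45; break-even revenue = 20,418.45 × €32.46 = €662,783.05.
Current sales = 37,840 × €32.46 = €1,228,286.40.
Margin of safety = €1,228,286.40 − €662,783.05 = €565,503.

€565,503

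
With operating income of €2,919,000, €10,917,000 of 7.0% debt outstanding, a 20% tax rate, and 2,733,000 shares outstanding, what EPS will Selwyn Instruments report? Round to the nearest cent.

€0.63

Pre-tax income = €2,919,000 − €764,190.00 = €2,154,810.00.
After tax at 20%: net income = €2,154,810.00 × 0.80 = €1,723,848.00.
Per share: €1,723,848.00 / 2,733,000 shares = €0.63.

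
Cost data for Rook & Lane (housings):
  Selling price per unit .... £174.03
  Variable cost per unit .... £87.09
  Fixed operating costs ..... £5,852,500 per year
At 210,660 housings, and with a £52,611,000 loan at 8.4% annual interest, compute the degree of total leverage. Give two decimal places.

2.28

At 210,660 units, contribution = 210,660 × £86.94 = £18,314,780.40.
Subtracting fixed costs: EBIT = £18,314,780.40 − £5,852,500 = £12,462,280.40. Interest = £4,419,324.00, so EBIT − I = £8,042,956.40.
DCL = contribution ÷ (EBIT − I) = £18,314,780.40 ÷ £8,042,956.40 = 2.2771.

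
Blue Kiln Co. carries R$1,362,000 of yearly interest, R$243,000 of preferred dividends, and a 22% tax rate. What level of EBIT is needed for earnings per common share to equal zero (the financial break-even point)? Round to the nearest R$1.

Preferred dividends are paid after tax, so their pre-tax equivalent is R$243,000 ÷ (1 − 0.22) = R$311,538.46.
EPS = 0 when EBIT covers interest plus the pre-tax preferred burden: R$1,362,000 + R$311,538.46 = R$1,673,538.46.

R$1,673,538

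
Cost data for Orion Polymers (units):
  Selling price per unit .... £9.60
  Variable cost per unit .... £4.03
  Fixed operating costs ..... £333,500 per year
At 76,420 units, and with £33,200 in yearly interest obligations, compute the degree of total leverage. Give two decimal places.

Total contribution margin = 76,420 × £5.57 = £425,659.40.
Subtracting fixed costs: EBIT = £425,659.40 − £333,500 = £92,159.40. Interest = £33,200.00, so EBIT − I = £58,959.40.
DCL = contribution ÷ (EBIT − I) = £425,659.40 ÷ £58,959.40 = 7.2195.

7.22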